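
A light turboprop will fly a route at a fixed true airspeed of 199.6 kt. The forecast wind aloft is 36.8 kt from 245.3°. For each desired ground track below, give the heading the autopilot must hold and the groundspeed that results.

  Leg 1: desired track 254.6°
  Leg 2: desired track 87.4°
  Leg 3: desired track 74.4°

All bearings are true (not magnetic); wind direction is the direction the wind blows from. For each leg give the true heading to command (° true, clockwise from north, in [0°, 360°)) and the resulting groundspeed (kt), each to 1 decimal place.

Leg 1: heading=252.9°, groundspeed=163.2 kt
Leg 2: heading=91.4°, groundspeed=233.2 kt
Leg 3: heading=76.1°, groundspeed=235.9 kt

Leg 1: desired track 254.6°; wind correction -1.7° → command heading 252.9°, groundspeed 163.2 kt
Leg 2: desired track 87.4°; wind correction +4.0° → command heading 91.4°, groundspeed 233.2 kt
Leg 3: desired track 74.4°; wind correction +1.7° → command heading 76.1°, groundspeed 235.9 kt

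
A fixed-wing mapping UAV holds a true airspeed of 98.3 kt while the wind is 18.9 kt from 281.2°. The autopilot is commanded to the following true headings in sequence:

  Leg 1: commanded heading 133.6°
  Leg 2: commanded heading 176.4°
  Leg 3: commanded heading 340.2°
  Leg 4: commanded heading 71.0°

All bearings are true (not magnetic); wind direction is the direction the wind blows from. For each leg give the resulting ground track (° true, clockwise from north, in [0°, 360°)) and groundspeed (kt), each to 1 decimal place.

Leg 1: track=128.5°, groundspeed=114.7 kt
Leg 2: track=166.4°, groundspeed=104.7 kt
Leg 3: track=350.6°, groundspeed=90.0 kt
Leg 4: track=75.7°, groundspeed=115.0 kt

Leg 1: heading 133.6°; drift -5.1° → track 128.5°, groundspeed 114.7 kt
Leg 2: heading 176.4°; drift -10.0° → track 166.4°, groundspeed 104.7 kt
Leg 3: heading 340.2°; drift +10.4° → track 350.6°, groundspeed 90.0 kt
Leg 4: heading 71.0°; drift +4.7° → track 75.7°, groundspeed 115.0 kt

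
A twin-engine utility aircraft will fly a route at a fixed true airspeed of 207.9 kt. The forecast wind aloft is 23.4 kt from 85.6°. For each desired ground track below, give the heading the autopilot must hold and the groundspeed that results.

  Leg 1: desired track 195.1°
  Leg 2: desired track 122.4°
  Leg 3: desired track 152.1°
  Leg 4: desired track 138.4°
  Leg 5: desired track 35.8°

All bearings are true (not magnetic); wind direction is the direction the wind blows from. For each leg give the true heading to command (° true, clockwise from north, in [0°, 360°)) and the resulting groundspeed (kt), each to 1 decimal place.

Leg 1: heading=189.0°, groundspeed=214.5 kt
Leg 2: heading=118.5°, groundspeed=188.7 kt
Leg 3: heading=146.2°, groundspeed=197.5 kt
Leg 4: heading=133.3°, groundspeed=192.9 kt
Leg 5: heading=40.7°, groundspeed=192.0 kt

Leg 1: desired track 195.1°; wind correction -6.1° → command heading 189.0°, groundspeed 214.5 kt
Leg 2: desired track 122.4°; wind correction -3.9° → command heading 118.5°, groundspeed 188.7 kt
Leg 3: desired track 152.1°; wind correction -5.9° → command heading 146.2°, groundspeed 197.5 kt
Leg 4: desired track 138.4°; wind correction -5.1° → command heading 133.3°, groundspeed 192.9 kt
Leg 5: desired track 35.8°; wind correction +4.9° → command heading 40.7°, groundspeed 192.0 kt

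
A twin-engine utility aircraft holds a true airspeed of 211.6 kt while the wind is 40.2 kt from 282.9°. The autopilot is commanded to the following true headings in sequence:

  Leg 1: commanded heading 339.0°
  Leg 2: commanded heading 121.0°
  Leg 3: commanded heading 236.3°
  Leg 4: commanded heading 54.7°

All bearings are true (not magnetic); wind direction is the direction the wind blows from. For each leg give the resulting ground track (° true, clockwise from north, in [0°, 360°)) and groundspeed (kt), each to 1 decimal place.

Leg 1: track=349.0°, groundspeed=192.1 kt
Leg 2: track=118.1°, groundspeed=250.1 kt
Leg 3: track=227.3°, groundspeed=186.3 kt
Leg 4: track=61.9°, groundspeed=240.3 kt

Leg 1: heading 339.0°; drift +10.0° → track 349.0°, groundspeed 192.1 kt
Leg 2: heading 121.0°; drift -2.9° → track 118.1°, groundspeed 250.1 kt
Leg 3: heading 236.3°; drift -9.0° → track 227.3°, groundspeed 186.3 kt
Leg 4: heading 54.7°; drift +7.2° → track 61.9°, groundspeed 240.3 kt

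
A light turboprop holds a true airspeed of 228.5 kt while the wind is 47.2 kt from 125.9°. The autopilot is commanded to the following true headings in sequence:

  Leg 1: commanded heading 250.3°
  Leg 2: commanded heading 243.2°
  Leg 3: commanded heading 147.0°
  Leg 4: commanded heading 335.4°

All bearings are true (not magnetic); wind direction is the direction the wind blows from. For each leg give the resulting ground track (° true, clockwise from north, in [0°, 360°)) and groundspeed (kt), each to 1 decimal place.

Leg 1: track=259.0°, groundspeed=258.1 kt
Leg 2: track=252.7°, groundspeed=253.6 kt
Leg 3: track=152.3°, groundspeed=185.2 kt
Leg 4: track=330.5°, groundspeed=270.6 kt

Leg 1: heading 250.3°; drift +8.7° → track 259.0°, groundspeed 258.1 kt
Leg 2: heading 243.2°; drift +9.5° → track 252.7°, groundspeed 253.6 kt
Leg 3: heading 147.0°; drift +5.3° → track 152.3°, groundspeed 185.2 kt
Leg 4: heading 335.4°; drift -4.9° → track 330.5°, groundspeed 270.6 kt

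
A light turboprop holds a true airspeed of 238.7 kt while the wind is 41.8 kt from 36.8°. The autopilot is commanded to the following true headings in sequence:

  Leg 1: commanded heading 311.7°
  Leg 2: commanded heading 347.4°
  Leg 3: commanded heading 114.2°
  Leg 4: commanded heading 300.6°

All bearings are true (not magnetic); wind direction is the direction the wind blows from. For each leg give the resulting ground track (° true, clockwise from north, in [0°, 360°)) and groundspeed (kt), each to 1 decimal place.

Leg 1: track=301.7°, groundspeed=238.8 kt
Leg 2: track=338.9°, groundspeed=213.9 kt
Leg 3: track=124.3°, groundspeed=233.2 kt
Leg 4: track=290.9°, groundspeed=246.7 kt

Leg 1: heading 311.7°; drift -10.0° → track 301.7°, groundspeed 238.8 kt
Leg 2: heading 347.4°; drift -8.5° → track 338.9°, groundspeed 213.9 kt
Leg 3: heading 114.2°; drift +10.1° → track 124.3°, groundspeed 233.2 kt
Leg 4: heading 300.6°; drift -9.7° → track 290.9°, groundspeed 246.7 kt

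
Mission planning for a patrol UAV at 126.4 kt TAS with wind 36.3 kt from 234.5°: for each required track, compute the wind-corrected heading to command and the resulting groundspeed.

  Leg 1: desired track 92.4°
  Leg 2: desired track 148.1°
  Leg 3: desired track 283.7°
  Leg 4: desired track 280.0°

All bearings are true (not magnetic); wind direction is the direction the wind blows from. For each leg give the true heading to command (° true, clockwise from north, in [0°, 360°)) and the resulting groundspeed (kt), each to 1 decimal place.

Leg 1: desired track 92.4°; wind correction +10.2° → command heading 102.6°, groundspeed 153.1 kt
Leg 2: desired track 148.1°; wind correction +16.7° → command heading 164.8°, groundspeed 118.8 kt
Leg 3: desired track 283.7°; wind correction -12.6° → command heading 271.1°, groundspeed 99.7 kt
Leg 4: desired track 280.0°; wind correction -11.8° → command heading 268.2°, groundspeed 98.3 kt

Leg 1: heading=102.6°, groundspeed=153.1 kt
Leg 2: heading=164.8°, groundspeed=118.8 kt
Leg 3: heading=271.1°, groundspeed=99.7 kt
Leg 4: heading=268.2°, groundspeed=98.3 kt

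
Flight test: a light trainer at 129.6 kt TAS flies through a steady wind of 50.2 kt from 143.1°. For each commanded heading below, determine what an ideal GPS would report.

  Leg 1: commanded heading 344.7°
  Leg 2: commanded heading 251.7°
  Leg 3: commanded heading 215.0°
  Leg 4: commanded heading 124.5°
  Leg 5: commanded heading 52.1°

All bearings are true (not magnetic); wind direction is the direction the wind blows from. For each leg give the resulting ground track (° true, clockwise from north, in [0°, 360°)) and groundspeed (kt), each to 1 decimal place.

Leg 1: heading 344.7°; drift -6.0° → track 338.7°, groundspeed 177.2 kt
Leg 2: heading 251.7°; drift +18.1° → track 269.8°, groundspeed 153.2 kt
Leg 3: heading 215.0°; drift +22.7° → track 237.7°, groundspeed 123.6 kt
Leg 4: heading 124.5°; drift -11.0° → track 113.5°, groundspeed 83.6 kt
Leg 5: heading 52.1°; drift -21.0° → track 31.1°, groundspeed 139.8 kt

Leg 1: track=338.7°, groundspeed=177.2 kt
Leg 2: track=269.8°, groundspeed=153.2 kt
Leg 3: track=237.7°, groundspeed=123.6 kt
Leg 4: track=113.5°, groundspeed=83.6 kt
Leg 5: track=31.1°, groundspeed=139.8 kt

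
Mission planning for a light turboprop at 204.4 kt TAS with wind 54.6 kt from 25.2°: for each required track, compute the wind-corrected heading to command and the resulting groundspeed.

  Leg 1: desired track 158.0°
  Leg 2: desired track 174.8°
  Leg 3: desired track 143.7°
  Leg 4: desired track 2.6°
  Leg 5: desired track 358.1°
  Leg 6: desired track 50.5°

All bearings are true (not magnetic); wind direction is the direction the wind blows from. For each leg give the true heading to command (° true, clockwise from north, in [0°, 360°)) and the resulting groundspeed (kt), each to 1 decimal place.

Leg 1: heading=146.7°, groundspeed=237.5 kt
Leg 2: heading=167.0°, groundspeed=249.6 kt
Leg 3: heading=130.1°, groundspeed=224.7 kt
Leg 4: heading=8.5°, groundspeed=152.9 kt
Leg 5: heading=5.1°, groundspeed=154.3 kt
Leg 6: heading=43.9°, groundspeed=153.7 kt

Leg 1: desired track 158.0°; wind correction -11.3° → command heading 146.7°, groundspeed 237.5 kt
Leg 2: desired track 174.8°; wind correction -7.8° → command heading 167.0°, groundspeed 249.6 kt
Leg 3: desired track 143.7°; wind correction -13.6° → command heading 130.1°, groundspeed 224.7 kt
Leg 4: desired track 2.6°; wind correction +5.9° → command heading 8.5°, groundspeed 152.9 kt
Leg 5: desired track 358.1°; wind correction +7.0° → command heading 5.1°, groundspeed 154.3 kt
Leg 6: desired track 50.5°; wind correction -6.6° → command heading 43.9°, groundspeed 153.7 kt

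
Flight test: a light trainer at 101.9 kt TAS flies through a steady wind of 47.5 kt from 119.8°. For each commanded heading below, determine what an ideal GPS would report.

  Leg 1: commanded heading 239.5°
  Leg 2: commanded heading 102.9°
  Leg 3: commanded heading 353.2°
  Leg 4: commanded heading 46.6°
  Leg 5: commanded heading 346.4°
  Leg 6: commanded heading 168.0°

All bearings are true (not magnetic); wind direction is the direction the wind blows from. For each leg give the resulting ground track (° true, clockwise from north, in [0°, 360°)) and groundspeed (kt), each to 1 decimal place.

Leg 1: track=257.7°, groundspeed=132.0 kt
Leg 2: track=89.2°, groundspeed=58.1 kt
Leg 3: track=336.9°, groundspeed=135.7 kt
Leg 4: track=19.3°, groundspeed=99.2 kt
Leg 5: track=332.0°, groundspeed=138.9 kt
Leg 6: track=194.8°, groundspeed=78.7 kt

Leg 1: heading 239.5°; drift +18.2° → track 257.7°, groundspeed 132.0 kt
Leg 2: heading 102.9°; drift -13.7° → track 89.2°, groundspeed 58.1 kt
Leg 3: heading 353.2°; drift -16.3° → track 336.9°, groundspeed 135.7 kt
Leg 4: heading 46.6°; drift -27.3° → track 19.3°, groundspeed 99.2 kt
Leg 5: heading 346.4°; drift -14.4° → track 332.0°, groundspeed 138.9 kt
Leg 6: heading 168.0°; drift +26.8° → track 194.8°, groundspeed 78.7 kt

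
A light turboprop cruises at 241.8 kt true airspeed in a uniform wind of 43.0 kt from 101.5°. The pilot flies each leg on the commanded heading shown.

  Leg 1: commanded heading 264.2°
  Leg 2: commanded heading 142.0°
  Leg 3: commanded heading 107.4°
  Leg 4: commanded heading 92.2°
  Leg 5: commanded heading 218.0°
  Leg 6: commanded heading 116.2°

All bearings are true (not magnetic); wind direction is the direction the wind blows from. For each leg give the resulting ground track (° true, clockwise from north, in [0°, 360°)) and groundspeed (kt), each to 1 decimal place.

Leg 1: track=266.8°, groundspeed=283.1 kt
Leg 2: track=149.6°, groundspeed=211.0 kt
Leg 3: track=108.7°, groundspeed=199.1 kt
Leg 4: track=90.2°, groundspeed=199.5 kt
Leg 5: track=226.4°, groundspeed=263.8 kt
Leg 6: track=119.3°, groundspeed=200.5 kt

Leg 1: heading 264.2°; drift +2.6° → track 266.8°, groundspeed 283.1 kt
Leg 2: heading 142.0°; drift +7.6° → track 149.6°, groundspeed 211.0 kt
Leg 3: heading 107.4°; drift +1.3° → track 108.7°, groundspeed 199.1 kt
Leg 4: heading 92.2°; drift -2.0° → track 90.2°, groundspeed 199.5 kt
Leg 5: heading 218.0°; drift +8.4° → track 226.4°, groundspeed 263.8 kt
Leg 6: heading 116.2°; drift +3.1° → track 119.3°, groundspeed 200.5 kt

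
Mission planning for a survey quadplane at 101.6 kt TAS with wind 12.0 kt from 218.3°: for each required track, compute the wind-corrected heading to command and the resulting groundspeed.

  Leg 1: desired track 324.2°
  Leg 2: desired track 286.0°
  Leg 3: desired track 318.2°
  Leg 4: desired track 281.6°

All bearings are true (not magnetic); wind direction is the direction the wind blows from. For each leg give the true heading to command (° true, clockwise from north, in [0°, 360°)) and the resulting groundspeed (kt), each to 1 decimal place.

Leg 1: desired track 324.2°; wind correction -6.5° → command heading 317.7°, groundspeed 104.2 kt
Leg 2: desired track 286.0°; wind correction -6.3° → command heading 279.7°, groundspeed 96.4 kt
Leg 3: desired track 318.2°; wind correction -6.7° → command heading 311.5°, groundspeed 103.0 kt
Leg 4: desired track 281.6°; wind correction -6.1° → command heading 275.5°, groundspeed 95.6 kt

Leg 1: heading=317.7°, groundspeed=104.2 kt
Leg 2: heading=279.7°, groundspeed=96.4 kt
Leg 3: heading=311.5°, groundspeed=103.0 kt
Leg 4: heading=275.5°, groundspeed=95.6 kt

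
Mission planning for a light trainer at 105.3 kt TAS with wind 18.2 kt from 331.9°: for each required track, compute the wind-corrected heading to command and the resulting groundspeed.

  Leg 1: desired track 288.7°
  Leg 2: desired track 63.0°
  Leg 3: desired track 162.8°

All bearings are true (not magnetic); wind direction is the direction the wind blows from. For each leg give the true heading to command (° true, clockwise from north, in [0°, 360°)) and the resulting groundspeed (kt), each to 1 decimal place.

Leg 1: desired track 288.7°; wind correction +6.8° → command heading 295.5°, groundspeed 91.3 kt
Leg 2: desired track 63.0°; wind correction -10.0° → command heading 53.0°, groundspeed 104.1 kt
Leg 3: desired track 162.8°; wind correction +1.9° → command heading 164.7°, groundspeed 123.1 kt

Leg 1: heading=295.5°, groundspeed=91.3 kt
Leg 2: heading=53.0°, groundspeed=104.1 kt
Leg 3: heading=164.7°, groundspeed=123.1 kt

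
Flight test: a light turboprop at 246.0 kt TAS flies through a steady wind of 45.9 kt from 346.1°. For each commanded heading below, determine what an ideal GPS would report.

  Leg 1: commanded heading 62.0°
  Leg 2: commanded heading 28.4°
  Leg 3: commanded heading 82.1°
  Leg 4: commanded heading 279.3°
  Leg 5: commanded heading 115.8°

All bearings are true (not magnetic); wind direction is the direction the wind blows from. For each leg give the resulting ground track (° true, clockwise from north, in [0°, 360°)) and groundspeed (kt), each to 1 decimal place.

Leg 1: heading 62.0°; drift +10.7° → track 72.7°, groundspeed 239.0 kt
Leg 2: heading 28.4°; drift +8.3° → track 36.7°, groundspeed 214.3 kt
Leg 3: heading 82.1°; drift +10.3° → track 92.4°, groundspeed 254.9 kt
Leg 4: heading 279.3°; drift -10.5° → track 268.8°, groundspeed 231.8 kt
Leg 5: heading 115.8°; drift +7.3° → track 123.1°, groundspeed 277.6 kt

Leg 1: track=72.7°, groundspeed=239.0 kt
Leg 2: track=36.7°, groundspeed=214.3 kt
Leg 3: track=92.4°, groundspeed=254.9 kt
Leg 4: track=268.8°, groundspeed=231.8 kt
Leg 5: track=123.1°, groundspeed=277.6 kt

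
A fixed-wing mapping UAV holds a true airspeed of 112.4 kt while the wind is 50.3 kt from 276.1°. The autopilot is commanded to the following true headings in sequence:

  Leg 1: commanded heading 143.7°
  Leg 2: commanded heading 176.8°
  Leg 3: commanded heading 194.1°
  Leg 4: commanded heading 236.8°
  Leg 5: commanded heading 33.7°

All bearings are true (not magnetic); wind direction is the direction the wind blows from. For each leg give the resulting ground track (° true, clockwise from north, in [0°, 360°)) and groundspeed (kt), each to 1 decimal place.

Leg 1: track=129.5°, groundspeed=151.0 kt
Leg 2: track=154.4°, groundspeed=130.4 kt
Leg 3: track=168.8°, groundspeed=116.6 kt
Leg 4: track=213.4°, groundspeed=80.1 kt
Leg 5: track=51.9°, groundspeed=142.8 kt

Leg 1: heading 143.7°; drift -14.2° → track 129.5°, groundspeed 151.0 kt
Leg 2: heading 176.8°; drift -22.4° → track 154.4°, groundspeed 130.4 kt
Leg 3: heading 194.1°; drift -25.3° → track 168.8°, groundspeed 116.6 kt
Leg 4: heading 236.8°; drift -23.4° → track 213.4°, groundspeed 80.1 kt
Leg 5: heading 33.7°; drift +18.2° → track 51.9°, groundspeed 142.8 kt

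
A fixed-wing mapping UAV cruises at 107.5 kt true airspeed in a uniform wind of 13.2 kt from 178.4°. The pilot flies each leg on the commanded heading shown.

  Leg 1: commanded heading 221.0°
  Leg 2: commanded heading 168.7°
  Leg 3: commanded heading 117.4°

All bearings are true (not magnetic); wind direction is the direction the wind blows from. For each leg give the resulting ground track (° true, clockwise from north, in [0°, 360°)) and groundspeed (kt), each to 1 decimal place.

Leg 1: heading 221.0°; drift +5.2° → track 226.2°, groundspeed 98.2 kt
Leg 2: heading 168.7°; drift -1.3° → track 167.4°, groundspeed 94.5 kt
Leg 3: heading 117.4°; drift -6.5° → track 110.9°, groundspeed 101.8 kt

Leg 1: track=226.2°, groundspeed=98.2 kt
Leg 2: track=167.4°, groundspeed=94.5 kt
Leg 3: track=110.9°, groundspeed=101.8 kt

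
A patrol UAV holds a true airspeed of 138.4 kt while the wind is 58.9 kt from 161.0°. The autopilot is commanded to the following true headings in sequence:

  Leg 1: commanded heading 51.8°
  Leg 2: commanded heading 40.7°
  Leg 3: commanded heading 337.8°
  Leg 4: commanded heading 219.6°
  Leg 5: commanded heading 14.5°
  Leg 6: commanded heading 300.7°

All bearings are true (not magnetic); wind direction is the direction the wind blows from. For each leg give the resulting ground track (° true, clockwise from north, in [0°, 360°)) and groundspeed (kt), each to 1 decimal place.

Leg 1: track=32.4°, groundspeed=167.3 kt
Leg 2: track=23.9°, groundspeed=175.6 kt
Leg 3: track=338.8°, groundspeed=197.2 kt
Leg 4: track=244.6°, groundspeed=118.9 kt
Leg 5: track=4.7°, groundspeed=190.3 kt
Leg 6: track=312.4°, groundspeed=187.2 kt

Leg 1: heading 51.8°; drift -19.4° → track 32.4°, groundspeed 167.3 kt
Leg 2: heading 40.7°; drift -16.8° → track 23.9°, groundspeed 175.6 kt
Leg 3: heading 337.8°; drift +1.0° → track 338.8°, groundspeed 197.2 kt
Leg 4: heading 219.6°; drift +25.0° → track 244.6°, groundspeed 118.9 kt
Leg 5: heading 14.5°; drift -9.8° → track 4.7°, groundspeed 190.3 kt
Leg 6: heading 300.7°; drift +11.7° → track 312.4°, groundspeed 187.2 kt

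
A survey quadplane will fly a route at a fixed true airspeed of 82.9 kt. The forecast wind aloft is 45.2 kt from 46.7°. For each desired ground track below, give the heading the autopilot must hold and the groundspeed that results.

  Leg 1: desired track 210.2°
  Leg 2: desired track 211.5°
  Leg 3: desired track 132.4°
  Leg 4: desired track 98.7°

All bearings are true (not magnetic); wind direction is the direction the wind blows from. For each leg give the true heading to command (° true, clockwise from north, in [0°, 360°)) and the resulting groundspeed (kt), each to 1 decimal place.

Leg 1: desired track 210.2°; wind correction -8.9° → command heading 201.3°, groundspeed 125.2 kt
Leg 2: desired track 211.5°; wind correction -8.2° → command heading 203.3°, groundspeed 125.7 kt
Leg 3: desired track 132.4°; wind correction -32.9° → command heading 99.5°, groundspeed 66.2 kt
Leg 4: desired track 98.7°; wind correction -25.4° → command heading 73.3°, groundspeed 47.0 kt

Leg 1: heading=201.3°, groundspeed=125.2 kt
Leg 2: heading=203.3°, groundspeed=125.7 kt
Leg 3: heading=99.5°, groundspeed=66.2 kt
Leg 4: heading=73.3°, groundspeed=47.0 kt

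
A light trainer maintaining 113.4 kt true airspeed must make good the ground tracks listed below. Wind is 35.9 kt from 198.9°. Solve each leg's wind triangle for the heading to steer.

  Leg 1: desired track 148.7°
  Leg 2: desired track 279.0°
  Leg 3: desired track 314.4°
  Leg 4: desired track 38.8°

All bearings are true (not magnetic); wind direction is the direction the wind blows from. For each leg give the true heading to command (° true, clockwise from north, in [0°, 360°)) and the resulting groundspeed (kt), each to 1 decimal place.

Leg 1: heading=162.8°, groundspeed=87.0 kt
Leg 2: heading=260.8°, groundspeed=101.6 kt
Leg 3: heading=297.8°, groundspeed=124.1 kt
Leg 4: heading=45.0°, groundspeed=146.5 kt

Leg 1: desired track 148.7°; wind correction +14.1° → command heading 162.8°, groundspeed 87.0 kt
Leg 2: desired track 279.0°; wind correction -18.2° → command heading 260.8°, groundspeed 101.6 kt
Leg 3: desired track 314.4°; wind correction -16.6° → command heading 297.8°, groundspeed 124.1 kt
Leg 4: desired track 38.8°; wind correction +6.2° → command heading 45.0°, groundspeed 146.5 kt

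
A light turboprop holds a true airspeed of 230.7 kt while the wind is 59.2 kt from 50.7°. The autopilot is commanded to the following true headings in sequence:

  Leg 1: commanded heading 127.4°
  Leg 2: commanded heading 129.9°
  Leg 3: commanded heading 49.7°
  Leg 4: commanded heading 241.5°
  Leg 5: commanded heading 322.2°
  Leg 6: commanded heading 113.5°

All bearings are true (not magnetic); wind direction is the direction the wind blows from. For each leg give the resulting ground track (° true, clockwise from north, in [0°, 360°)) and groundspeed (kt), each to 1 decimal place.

Leg 1: track=142.3°, groundspeed=224.6 kt
Leg 2: track=144.7°, groundspeed=227.2 kt
Leg 3: track=49.4°, groundspeed=171.5 kt
Leg 4: track=239.3°, groundspeed=289.1 kt
Leg 5: track=307.7°, groundspeed=236.7 kt
Leg 6: track=128.0°, groundspeed=210.3 kt

Leg 1: heading 127.4°; drift +14.9° → track 142.3°, groundspeed 224.6 kt
Leg 2: heading 129.9°; drift +14.8° → track 144.7°, groundspeed 227.2 kt
Leg 3: heading 49.7°; drift -0.3° → track 49.4°, groundspeed 171.5 kt
Leg 4: heading 241.5°; drift -2.2° → track 239.3°, groundspeed 289.1 kt
Leg 5: heading 322.2°; drift -14.5° → track 307.7°, groundspeed 236.7 kt
Leg 6: heading 113.5°; drift +14.5° → track 128.0°, groundspeed 210.3 kt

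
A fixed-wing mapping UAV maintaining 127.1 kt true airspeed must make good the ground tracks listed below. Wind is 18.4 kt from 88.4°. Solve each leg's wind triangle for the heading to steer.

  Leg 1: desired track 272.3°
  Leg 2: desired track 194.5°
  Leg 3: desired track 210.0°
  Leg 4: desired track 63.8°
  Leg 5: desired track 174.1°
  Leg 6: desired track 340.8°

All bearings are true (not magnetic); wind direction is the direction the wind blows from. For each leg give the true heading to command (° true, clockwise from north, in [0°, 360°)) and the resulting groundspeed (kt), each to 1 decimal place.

Leg 1: heading=272.9°, groundspeed=145.5 kt
Leg 2: heading=186.5°, groundspeed=131.0 kt
Leg 3: heading=202.9°, groundspeed=135.8 kt
Leg 4: heading=67.3°, groundspeed=110.1 kt
Leg 5: heading=165.8°, groundspeed=124.4 kt
Leg 6: heading=348.7°, groundspeed=131.4 kt

Leg 1: desired track 272.3°; wind correction +0.6° → command heading 272.9°, groundspeed 145.5 kt
Leg 2: desired track 194.5°; wind correction -8.0° → command heading 186.5°, groundspeed 131.0 kt
Leg 3: desired track 210.0°; wind correction -7.1° → command heading 202.9°, groundspeed 135.8 kt
Leg 4: desired track 63.8°; wind correction +3.5° → command heading 67.3°, groundspeed 110.1 kt
Leg 5: desired track 174.1°; wind correction -8.3° → command heading 165.8°, groundspeed 124.4 kt
Leg 6: desired track 340.8°; wind correction +7.9° → command heading 348.7°, groundspeed 131.4 kt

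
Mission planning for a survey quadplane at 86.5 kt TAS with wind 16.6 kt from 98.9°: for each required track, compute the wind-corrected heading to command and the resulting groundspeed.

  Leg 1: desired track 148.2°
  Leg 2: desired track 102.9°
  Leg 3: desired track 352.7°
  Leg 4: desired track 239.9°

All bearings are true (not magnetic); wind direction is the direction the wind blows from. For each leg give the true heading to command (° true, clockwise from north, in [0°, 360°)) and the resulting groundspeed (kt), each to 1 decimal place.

Leg 1: desired track 148.2°; wind correction -8.4° → command heading 139.8°, groundspeed 74.8 kt
Leg 2: desired track 102.9°; wind correction -0.8° → command heading 102.1°, groundspeed 69.9 kt
Leg 3: desired track 352.7°; wind correction +10.6° → command heading 3.3°, groundspeed 89.6 kt
Leg 4: desired track 239.9°; wind correction -6.9° → command heading 233.0°, groundspeed 98.8 kt

Leg 1: heading=139.8°, groundspeed=74.8 kt
Leg 2: heading=102.1°, groundspeed=69.9 kt
Leg 3: heading=3.3°, groundspeed=89.6 kt
Leg 4: heading=233.0°, groundspeed=98.8 kt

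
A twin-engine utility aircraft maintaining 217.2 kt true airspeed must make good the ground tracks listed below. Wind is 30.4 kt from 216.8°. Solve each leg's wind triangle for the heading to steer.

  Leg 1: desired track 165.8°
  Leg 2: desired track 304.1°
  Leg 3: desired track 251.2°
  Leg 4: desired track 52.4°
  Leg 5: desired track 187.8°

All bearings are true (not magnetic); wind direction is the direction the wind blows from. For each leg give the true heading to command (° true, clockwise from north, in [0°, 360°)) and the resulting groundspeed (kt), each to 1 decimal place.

Leg 1: heading=172.0°, groundspeed=196.8 kt
Leg 2: heading=296.1°, groundspeed=213.6 kt
Leg 3: heading=246.7°, groundspeed=191.4 kt
Leg 4: heading=54.6°, groundspeed=246.3 kt
Leg 5: heading=191.7°, groundspeed=190.1 kt

Leg 1: desired track 165.8°; wind correction +6.2° → command heading 172.0°, groundspeed 196.8 kt
Leg 2: desired track 304.1°; wind correction -8.0° → command heading 296.1°, groundspeed 213.6 kt
Leg 3: desired track 251.2°; wind correction -4.5° → command heading 246.7°, groundspeed 191.4 kt
Leg 4: desired track 52.4°; wind correction +2.2° → command heading 54.6°, groundspeed 246.3 kt
Leg 5: desired track 187.8°; wind correction +3.9° → command heading 191.7°, groundspeed 190.1 kt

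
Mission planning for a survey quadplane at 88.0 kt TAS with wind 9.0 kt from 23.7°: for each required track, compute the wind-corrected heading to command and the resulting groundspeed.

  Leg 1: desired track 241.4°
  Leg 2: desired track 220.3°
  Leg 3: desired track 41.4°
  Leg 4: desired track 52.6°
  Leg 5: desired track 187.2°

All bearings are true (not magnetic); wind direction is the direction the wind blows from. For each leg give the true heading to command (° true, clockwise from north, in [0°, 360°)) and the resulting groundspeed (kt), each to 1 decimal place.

Leg 1: heading=245.0°, groundspeed=94.9 kt
Leg 2: heading=222.0°, groundspeed=96.6 kt
Leg 3: heading=39.6°, groundspeed=79.4 kt
Leg 4: heading=49.8°, groundspeed=80.0 kt
Leg 5: heading=185.5°, groundspeed=96.6 kt

Leg 1: desired track 241.4°; wind correction +3.6° → command heading 245.0°, groundspeed 94.9 kt
Leg 2: desired track 220.3°; wind correction +1.7° → command heading 222.0°, groundspeed 96.6 kt
Leg 3: desired track 41.4°; wind correction -1.8° → command heading 39.6°, groundspeed 79.4 kt
Leg 4: desired track 52.6°; wind correction -2.8° → command heading 49.8°, groundspeed 80.0 kt
Leg 5: desired track 187.2°; wind correction -1.7° → command heading 185.5°, groundspeed 96.6 kt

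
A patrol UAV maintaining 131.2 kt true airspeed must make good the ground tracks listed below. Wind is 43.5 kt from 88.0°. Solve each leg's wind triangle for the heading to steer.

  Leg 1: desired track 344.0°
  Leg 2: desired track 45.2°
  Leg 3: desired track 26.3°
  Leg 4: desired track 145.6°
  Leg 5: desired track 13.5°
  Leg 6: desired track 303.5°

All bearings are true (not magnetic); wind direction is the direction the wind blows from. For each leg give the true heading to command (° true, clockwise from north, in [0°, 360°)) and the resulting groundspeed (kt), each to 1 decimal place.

Leg 1: heading=2.8°, groundspeed=134.7 kt
Leg 2: heading=58.2°, groundspeed=95.9 kt
Leg 3: heading=43.3°, groundspeed=104.9 kt
Leg 4: heading=129.3°, groundspeed=102.6 kt
Leg 5: heading=32.1°, groundspeed=112.7 kt
Leg 6: heading=314.6°, groundspeed=164.2 kt

Leg 1: desired track 344.0°; wind correction +18.8° → command heading 2.8°, groundspeed 134.7 kt
Leg 2: desired track 45.2°; wind correction +13.0° → command heading 58.2°, groundspeed 95.9 kt
Leg 3: desired track 26.3°; wind correction +17.0° → command heading 43.3°, groundspeed 104.9 kt
Leg 4: desired track 145.6°; wind correction -16.3° → command heading 129.3°, groundspeed 102.6 kt
Leg 5: desired track 13.5°; wind correction +18.6° → command heading 32.1°, groundspeed 112.7 kt
Leg 6: desired track 303.5°; wind correction +11.1° → command heading 314.6°, groundspeed 164.2 kt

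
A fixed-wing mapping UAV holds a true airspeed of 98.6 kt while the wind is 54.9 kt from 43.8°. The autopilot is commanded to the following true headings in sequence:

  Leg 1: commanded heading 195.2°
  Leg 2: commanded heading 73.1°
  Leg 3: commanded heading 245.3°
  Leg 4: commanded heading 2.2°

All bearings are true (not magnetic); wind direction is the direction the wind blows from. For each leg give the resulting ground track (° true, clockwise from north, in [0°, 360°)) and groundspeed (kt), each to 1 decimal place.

Leg 1: heading 195.2°; drift +10.1° → track 205.3°, groundspeed 149.1 kt
Leg 2: heading 73.1°; drift +27.9° → track 101.0°, groundspeed 57.4 kt
Leg 3: heading 245.3°; drift -7.7° → track 237.6°, groundspeed 151.0 kt
Leg 4: heading 2.2°; drift -32.4° → track 329.8°, groundspeed 68.1 kt

Leg 1: track=205.3°, groundspeed=149.1 kt
Leg 2: track=101.0°, groundspeed=57.4 kt
Leg 3: track=237.6°, groundspeed=151.0 kt
Leg 4: track=329.8°, groundspeed=68.1 kt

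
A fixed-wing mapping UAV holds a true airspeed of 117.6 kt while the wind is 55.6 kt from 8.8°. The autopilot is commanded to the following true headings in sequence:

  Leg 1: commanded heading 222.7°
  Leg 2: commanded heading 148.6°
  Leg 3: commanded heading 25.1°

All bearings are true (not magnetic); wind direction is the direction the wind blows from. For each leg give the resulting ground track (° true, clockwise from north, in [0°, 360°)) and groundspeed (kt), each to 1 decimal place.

Leg 1: heading 222.7°; drift -10.7° → track 212.0°, groundspeed 166.7 kt
Leg 2: heading 148.6°; drift +12.6° → track 161.2°, groundspeed 164.0 kt
Leg 3: heading 25.1°; drift +13.7° → track 38.8°, groundspeed 66.1 kt

Leg 1: track=212.0°, groundspeed=166.7 kt
Leg 2: track=161.2°, groundspeed=164.0 kt
Leg 3: track=38.8°, groundspeed=66.1 kt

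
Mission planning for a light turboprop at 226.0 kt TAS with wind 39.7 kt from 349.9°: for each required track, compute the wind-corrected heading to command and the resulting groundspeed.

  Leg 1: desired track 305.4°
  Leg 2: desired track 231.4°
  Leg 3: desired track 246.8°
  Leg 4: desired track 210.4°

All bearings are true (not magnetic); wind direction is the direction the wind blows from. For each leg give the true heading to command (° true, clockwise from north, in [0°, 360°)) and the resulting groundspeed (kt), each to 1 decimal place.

Leg 1: heading=312.5°, groundspeed=196.0 kt
Leg 2: heading=240.3°, groundspeed=242.2 kt
Leg 3: heading=256.7°, groundspeed=231.7 kt
Leg 4: heading=217.0°, groundspeed=254.7 kt

Leg 1: desired track 305.4°; wind correction +7.1° → command heading 312.5°, groundspeed 196.0 kt
Leg 2: desired track 231.4°; wind correction +8.9° → command heading 240.3°, groundspeed 242.2 kt
Leg 3: desired track 246.8°; wind correction +9.9° → command heading 256.7°, groundspeed 231.7 kt
Leg 4: desired track 210.4°; wind correction +6.6° → command heading 217.0°, groundspeed 254.7 kt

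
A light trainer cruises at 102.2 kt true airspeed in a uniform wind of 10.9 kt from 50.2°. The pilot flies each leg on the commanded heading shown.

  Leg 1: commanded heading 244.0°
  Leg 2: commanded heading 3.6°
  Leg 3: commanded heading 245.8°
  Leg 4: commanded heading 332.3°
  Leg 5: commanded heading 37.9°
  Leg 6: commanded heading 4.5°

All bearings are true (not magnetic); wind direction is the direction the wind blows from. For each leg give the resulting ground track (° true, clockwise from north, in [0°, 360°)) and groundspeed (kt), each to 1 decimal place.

Leg 1: heading 244.0°; drift -1.3° → track 242.7°, groundspeed 112.8 kt
Leg 2: heading 3.6°; drift -4.8° → track 358.8°, groundspeed 95.0 kt
Leg 3: heading 245.8°; drift -1.5° → track 244.3°, groundspeed 112.7 kt
Leg 4: heading 332.3°; drift -6.1° → track 326.2°, groundspeed 100.5 kt
Leg 5: heading 37.9°; drift -1.5° → track 36.4°, groundspeed 91.6 kt
Leg 6: heading 4.5°; drift -4.7° → track 359.8°, groundspeed 94.9 kt

Leg 1: track=242.7°, groundspeed=112.8 kt
Leg 2: track=358.8°, groundspeed=95.0 kt
Leg 3: track=244.3°, groundspeed=112.7 kt
Leg 4: track=326.2°, groundspeed=100.5 kt
Leg 5: track=36.4°, groundspeed=91.6 kt
Leg 6: track=359.8°, groundspeed=94.9 kt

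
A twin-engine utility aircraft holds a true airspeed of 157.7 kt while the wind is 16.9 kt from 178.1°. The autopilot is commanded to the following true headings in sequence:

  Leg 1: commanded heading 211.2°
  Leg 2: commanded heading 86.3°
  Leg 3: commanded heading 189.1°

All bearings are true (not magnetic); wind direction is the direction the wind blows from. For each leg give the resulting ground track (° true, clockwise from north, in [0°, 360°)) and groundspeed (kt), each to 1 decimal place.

Leg 1: track=214.9°, groundspeed=143.8 kt
Leg 2: track=80.2°, groundspeed=159.1 kt
Leg 3: track=190.4°, groundspeed=141.1 kt

Leg 1: heading 211.2°; drift +3.7° → track 214.9°, groundspeed 143.8 kt
Leg 2: heading 86.3°; drift -6.1° → track 80.2°, groundspeed 159.1 kt
Leg 3: heading 189.1°; drift +1.3° → track 190.4°, groundspeed 141.1 kt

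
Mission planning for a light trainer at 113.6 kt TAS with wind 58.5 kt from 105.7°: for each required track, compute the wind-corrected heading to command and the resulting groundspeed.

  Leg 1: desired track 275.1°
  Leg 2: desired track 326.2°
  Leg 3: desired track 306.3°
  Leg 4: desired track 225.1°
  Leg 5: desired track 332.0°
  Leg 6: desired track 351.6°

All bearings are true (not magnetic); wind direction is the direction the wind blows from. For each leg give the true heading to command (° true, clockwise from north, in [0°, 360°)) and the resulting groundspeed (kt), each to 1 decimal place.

Leg 1: desired track 275.1°; wind correction -5.4° → command heading 269.7°, groundspeed 170.6 kt
Leg 2: desired track 326.2°; wind correction +19.5° → command heading 345.7°, groundspeed 151.5 kt
Leg 3: desired track 306.3°; wind correction +10.4° → command heading 316.7°, groundspeed 166.5 kt
Leg 4: desired track 225.1°; wind correction -26.7° → command heading 198.4°, groundspeed 130.2 kt
Leg 5: desired track 332.0°; wind correction +21.9° → command heading 353.9°, groundspeed 145.9 kt
Leg 6: desired track 351.6°; wind correction +28.0° → command heading 19.6°, groundspeed 124.2 kt

Leg 1: heading=269.7°, groundspeed=170.6 kt
Leg 2: heading=345.7°, groundspeed=151.5 kt
Leg 3: heading=316.7°, groundspeed=166.5 kt
Leg 4: heading=198.4°, groundspeed=130.2 kt
Leg 5: heading=353.9°, groundspeed=145.9 kt
Leg 6: heading=19.6°, groundspeed=124.2 kt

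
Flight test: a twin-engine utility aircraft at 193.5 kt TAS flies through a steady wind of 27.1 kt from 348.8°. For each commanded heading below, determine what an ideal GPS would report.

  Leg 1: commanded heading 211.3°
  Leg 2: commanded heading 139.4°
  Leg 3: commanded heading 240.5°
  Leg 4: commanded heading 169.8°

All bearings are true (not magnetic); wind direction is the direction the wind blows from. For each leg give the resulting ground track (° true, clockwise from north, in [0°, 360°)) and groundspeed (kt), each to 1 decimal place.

Leg 1: heading 211.3°; drift -4.9° → track 206.4°, groundspeed 214.3 kt
Leg 2: heading 139.4°; drift +3.5° → track 142.9°, groundspeed 217.5 kt
Leg 3: heading 240.5°; drift -7.3° → track 233.2°, groundspeed 203.6 kt
Leg 4: heading 169.8°; drift -0.1° → track 169.7°, groundspeed 220.6 kt

Leg 1: track=206.4°, groundspeed=214.3 kt
Leg 2: track=142.9°, groundspeed=217.5 kt
Leg 3: track=233.2°, groundspeed=203.6 kt
Leg 4: track=169.7°, groundspeed=220.6 kt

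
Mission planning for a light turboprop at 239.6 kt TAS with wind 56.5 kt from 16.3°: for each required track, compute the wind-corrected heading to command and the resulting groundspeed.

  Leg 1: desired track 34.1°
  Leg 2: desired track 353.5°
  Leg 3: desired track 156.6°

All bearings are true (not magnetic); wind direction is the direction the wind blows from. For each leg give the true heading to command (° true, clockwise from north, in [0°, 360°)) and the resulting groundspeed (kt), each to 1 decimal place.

Leg 1: heading=30.0°, groundspeed=185.2 kt
Leg 2: heading=358.7°, groundspeed=186.5 kt
Leg 3: heading=147.9°, groundspeed=280.3 kt

Leg 1: desired track 34.1°; wind correction -4.1° → command heading 30.0°, groundspeed 185.2 kt
Leg 2: desired track 353.5°; wind correction +5.2° → command heading 358.7°, groundspeed 186.5 kt
Leg 3: desired track 156.6°; wind correction -8.7° → command heading 147.9°, groundspeed 280.3 kt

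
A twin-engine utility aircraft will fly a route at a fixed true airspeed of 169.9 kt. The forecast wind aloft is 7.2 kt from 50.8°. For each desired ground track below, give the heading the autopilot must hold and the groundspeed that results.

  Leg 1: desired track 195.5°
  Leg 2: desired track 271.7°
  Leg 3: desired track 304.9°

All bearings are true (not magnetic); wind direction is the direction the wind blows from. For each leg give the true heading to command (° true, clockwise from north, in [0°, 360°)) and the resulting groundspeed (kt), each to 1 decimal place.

Leg 1: desired track 195.5°; wind correction -1.4° → command heading 194.1°, groundspeed 175.7 kt
Leg 2: desired track 271.7°; wind correction +1.6° → command heading 273.3°, groundspeed 175.3 kt
Leg 3: desired track 304.9°; wind correction +2.3° → command heading 307.2°, groundspeed 171.7 kt

Leg 1: heading=194.1°, groundspeed=175.7 kt
Leg 2: heading=273.3°, groundspeed=175.3 kt
Leg 3: heading=307.2°, groundspeed=171.7 kt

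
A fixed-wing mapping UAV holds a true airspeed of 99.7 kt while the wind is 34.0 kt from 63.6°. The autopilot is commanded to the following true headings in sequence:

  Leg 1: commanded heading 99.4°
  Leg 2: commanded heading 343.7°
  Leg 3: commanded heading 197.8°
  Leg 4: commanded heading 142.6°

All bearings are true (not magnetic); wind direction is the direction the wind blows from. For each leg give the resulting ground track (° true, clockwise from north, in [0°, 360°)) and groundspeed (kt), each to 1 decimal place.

Leg 1: track=114.8°, groundspeed=74.8 kt
Leg 2: track=324.0°, groundspeed=99.5 kt
Leg 3: track=209.0°, groundspeed=125.8 kt
Leg 4: track=162.3°, groundspeed=99.0 kt

Leg 1: heading 99.4°; drift +15.4° → track 114.8°, groundspeed 74.8 kt
Leg 2: heading 343.7°; drift -19.7° → track 324.0°, groundspeed 99.5 kt
Leg 3: heading 197.8°; drift +11.2° → track 209.0°, groundspeed 125.8 kt
Leg 4: heading 142.6°; drift +19.7° → track 162.3°, groundspeed 99.0 kt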